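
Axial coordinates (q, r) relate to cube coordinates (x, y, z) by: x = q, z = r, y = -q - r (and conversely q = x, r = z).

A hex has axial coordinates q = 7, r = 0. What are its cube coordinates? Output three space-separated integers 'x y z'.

Answer: 7 -7 0

Derivation:
x = q = 7
z = r = 0
y = -x - z = -(7) - (0) = -7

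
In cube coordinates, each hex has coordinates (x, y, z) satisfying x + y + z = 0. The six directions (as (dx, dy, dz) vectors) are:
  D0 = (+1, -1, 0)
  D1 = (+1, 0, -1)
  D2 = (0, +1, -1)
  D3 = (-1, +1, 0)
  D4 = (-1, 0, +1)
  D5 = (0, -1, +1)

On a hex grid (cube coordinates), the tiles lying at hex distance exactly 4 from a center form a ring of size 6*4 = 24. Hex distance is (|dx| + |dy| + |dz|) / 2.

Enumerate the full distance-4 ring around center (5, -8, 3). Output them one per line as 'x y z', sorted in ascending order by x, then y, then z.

Answer: 1 -8 7
1 -7 6
1 -6 5
1 -5 4
1 -4 3
2 -9 7
2 -4 2
3 -10 7
3 -4 1
4 -11 7
4 -4 0
5 -12 7
5 -4 -1
6 -12 6
6 -5 -1
7 -12 5
7 -6 -1
8 -12 4
8 -7 -1
9 -12 3
9 -11 2
9 -10 1
9 -9 0
9 -8 -1

Derivation:
Walk ring at distance 4 from (5, -8, 3):
Start at center + D4*4 = (1, -8, 7)
  hex 0: (1, -8, 7)
  hex 1: (2, -9, 7)
  hex 2: (3, -10, 7)
  hex 3: (4, -11, 7)
  hex 4: (5, -12, 7)
  hex 5: (6, -12, 6)
  hex 6: (7, -12, 5)
  hex 7: (8, -12, 4)
  hex 8: (9, -12, 3)
  hex 9: (9, -11, 2)
  hex 10: (9, -10, 1)
  hex 11: (9, -9, 0)
  hex 12: (9, -8, -1)
  hex 13: (8, -7, -1)
  hex 14: (7, -6, -1)
  hex 15: (6, -5, -1)
  hex 16: (5, -4, -1)
  hex 17: (4, -4, 0)
  hex 18: (3, -4, 1)
  hex 19: (2, -4, 2)
  hex 20: (1, -4, 3)
  hex 21: (1, -5, 4)
  hex 22: (1, -6, 5)
  hex 23: (1, -7, 6)
Sorted: 24 hexes.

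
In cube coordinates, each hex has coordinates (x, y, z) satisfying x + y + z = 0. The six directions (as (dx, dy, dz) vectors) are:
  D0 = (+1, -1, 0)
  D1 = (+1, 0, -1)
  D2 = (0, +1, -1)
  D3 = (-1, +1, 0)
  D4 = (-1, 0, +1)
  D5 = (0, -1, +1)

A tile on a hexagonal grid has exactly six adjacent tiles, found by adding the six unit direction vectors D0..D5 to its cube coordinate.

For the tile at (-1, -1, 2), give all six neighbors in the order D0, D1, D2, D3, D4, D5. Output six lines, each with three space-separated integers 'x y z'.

Center: (-1, -1, 2). Add each direction:
  D0: (-1, -1, 2) + (1, -1, 0) = (0, -2, 2)
  D1: (-1, -1, 2) + (1, 0, -1) = (0, -1, 1)
  D2: (-1, -1, 2) + (0, 1, -1) = (-1, 0, 1)
  D3: (-1, -1, 2) + (-1, 1, 0) = (-2, 0, 2)
  D4: (-1, -1, 2) + (-1, 0, 1) = (-2, -1, 3)
  D5: (-1, -1, 2) + (0, -1, 1) = (-1, -2, 3)

Answer: 0 -2 2
0 -1 1
-1 0 1
-2 0 2
-2 -1 3
-1 -2 3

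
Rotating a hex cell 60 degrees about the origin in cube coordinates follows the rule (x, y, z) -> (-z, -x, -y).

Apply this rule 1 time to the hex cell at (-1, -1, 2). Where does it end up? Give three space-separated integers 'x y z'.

Start: (-1, -1, 2)
Step 1: (-1, -1, 2) -> (-(2), -(-1), -(-1)) = (-2, 1, 1)

Answer: -2 1 1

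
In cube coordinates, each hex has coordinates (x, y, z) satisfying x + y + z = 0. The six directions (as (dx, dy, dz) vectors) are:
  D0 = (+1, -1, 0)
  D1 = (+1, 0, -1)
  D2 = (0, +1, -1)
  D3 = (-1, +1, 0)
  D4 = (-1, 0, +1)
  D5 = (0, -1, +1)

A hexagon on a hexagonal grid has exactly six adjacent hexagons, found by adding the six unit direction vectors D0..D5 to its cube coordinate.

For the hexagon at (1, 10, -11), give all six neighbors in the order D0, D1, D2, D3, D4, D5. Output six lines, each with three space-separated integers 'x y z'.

Answer: 2 9 -11
2 10 -12
1 11 -12
0 11 -11
0 10 -10
1 9 -10

Derivation:
Center: (1, 10, -11). Add each direction:
  D0: (1, 10, -11) + (1, -1, 0) = (2, 9, -11)
  D1: (1, 10, -11) + (1, 0, -1) = (2, 10, -12)
  D2: (1, 10, -11) + (0, 1, -1) = (1, 11, -12)
  D3: (1, 10, -11) + (-1, 1, 0) = (0, 11, -11)
  D4: (1, 10, -11) + (-1, 0, 1) = (0, 10, -10)
  D5: (1, 10, -11) + (0, -1, 1) = (1, 9, -10)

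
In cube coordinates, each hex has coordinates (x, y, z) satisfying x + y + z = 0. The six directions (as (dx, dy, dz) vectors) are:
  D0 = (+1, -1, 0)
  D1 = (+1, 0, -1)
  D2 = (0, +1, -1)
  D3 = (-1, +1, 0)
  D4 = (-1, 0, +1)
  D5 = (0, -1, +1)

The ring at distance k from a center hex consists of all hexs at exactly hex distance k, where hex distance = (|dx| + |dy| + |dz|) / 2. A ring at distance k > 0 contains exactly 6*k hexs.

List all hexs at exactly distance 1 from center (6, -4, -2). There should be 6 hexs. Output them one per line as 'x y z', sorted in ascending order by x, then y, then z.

Answer: 5 -4 -1
5 -3 -2
6 -5 -1
6 -3 -3
7 -5 -2
7 -4 -3

Derivation:
Walk ring at distance 1 from (6, -4, -2):
Start at center + D4*1 = (5, -4, -1)
  hex 0: (5, -4, -1)
  hex 1: (6, -5, -1)
  hex 2: (7, -5, -2)
  hex 3: (7, -4, -3)
  hex 4: (6, -3, -3)
  hex 5: (5, -3, -2)
Sorted: 6 hexes.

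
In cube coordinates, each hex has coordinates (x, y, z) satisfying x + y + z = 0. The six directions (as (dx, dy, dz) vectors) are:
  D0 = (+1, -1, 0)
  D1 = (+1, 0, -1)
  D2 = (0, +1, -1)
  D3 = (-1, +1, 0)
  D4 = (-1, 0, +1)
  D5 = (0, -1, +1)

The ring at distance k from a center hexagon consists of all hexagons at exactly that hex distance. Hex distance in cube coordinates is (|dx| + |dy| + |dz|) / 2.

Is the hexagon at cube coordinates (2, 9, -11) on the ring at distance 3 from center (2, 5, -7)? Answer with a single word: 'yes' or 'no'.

|px - cx| = |2 - 2| = 0
|py - cy| = |9 - 5| = 4
|pz - cz| = |-11 - (-7)| = 4
distance = (0+4+4)/2 = 8/2 = 4
radius = 3; distance != radius -> no

Answer: no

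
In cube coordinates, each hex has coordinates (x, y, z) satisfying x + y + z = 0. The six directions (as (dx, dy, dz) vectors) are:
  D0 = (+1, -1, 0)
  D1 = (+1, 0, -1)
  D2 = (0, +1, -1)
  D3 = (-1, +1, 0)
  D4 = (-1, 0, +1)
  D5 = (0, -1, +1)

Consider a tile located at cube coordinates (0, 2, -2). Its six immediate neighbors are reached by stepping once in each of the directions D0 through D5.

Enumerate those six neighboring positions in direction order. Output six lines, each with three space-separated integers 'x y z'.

Answer: 1 1 -2
1 2 -3
0 3 -3
-1 3 -2
-1 2 -1
0 1 -1

Derivation:
Center: (0, 2, -2). Add each direction:
  D0: (0, 2, -2) + (1, -1, 0) = (1, 1, -2)
  D1: (0, 2, -2) + (1, 0, -1) = (1, 2, -3)
  D2: (0, 2, -2) + (0, 1, -1) = (0, 3, -3)
  D3: (0, 2, -2) + (-1, 1, 0) = (-1, 3, -2)
  D4: (0, 2, -2) + (-1, 0, 1) = (-1, 2, -1)
  D5: (0, 2, -2) + (0, -1, 1) = (0, 1, -1)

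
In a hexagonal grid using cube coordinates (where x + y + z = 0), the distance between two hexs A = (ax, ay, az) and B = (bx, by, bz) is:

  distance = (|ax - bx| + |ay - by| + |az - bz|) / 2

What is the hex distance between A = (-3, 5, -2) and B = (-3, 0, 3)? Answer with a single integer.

|ax - bx| = |-3 - (-3)| = 0
|ay - by| = |5 - 0| = 5
|az - bz| = |-2 - 3| = 5
distance = (0 + 5 + 5) / 2 = 10 / 2 = 5

Answer: 5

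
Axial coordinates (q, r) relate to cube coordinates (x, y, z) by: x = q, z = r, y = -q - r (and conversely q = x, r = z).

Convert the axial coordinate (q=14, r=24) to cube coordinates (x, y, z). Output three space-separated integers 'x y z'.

x = q = 14
z = r = 24
y = -x - z = -(14) - (24) = -38

Answer: 14 -38 24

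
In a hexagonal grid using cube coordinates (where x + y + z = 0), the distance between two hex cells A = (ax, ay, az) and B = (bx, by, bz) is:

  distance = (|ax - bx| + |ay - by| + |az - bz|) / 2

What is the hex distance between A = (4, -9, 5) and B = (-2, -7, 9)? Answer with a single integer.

Answer: 6

Derivation:
|ax - bx| = |4 - (-2)| = 6
|ay - by| = |-9 - (-7)| = 2
|az - bz| = |5 - 9| = 4
distance = (6 + 2 + 4) / 2 = 12 / 2 = 6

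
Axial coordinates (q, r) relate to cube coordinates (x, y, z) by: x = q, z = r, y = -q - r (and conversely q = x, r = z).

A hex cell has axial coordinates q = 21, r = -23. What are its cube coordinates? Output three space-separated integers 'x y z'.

Answer: 21 2 -23

Derivation:
x = q = 21
z = r = -23
y = -x - z = -(21) - (-23) = 2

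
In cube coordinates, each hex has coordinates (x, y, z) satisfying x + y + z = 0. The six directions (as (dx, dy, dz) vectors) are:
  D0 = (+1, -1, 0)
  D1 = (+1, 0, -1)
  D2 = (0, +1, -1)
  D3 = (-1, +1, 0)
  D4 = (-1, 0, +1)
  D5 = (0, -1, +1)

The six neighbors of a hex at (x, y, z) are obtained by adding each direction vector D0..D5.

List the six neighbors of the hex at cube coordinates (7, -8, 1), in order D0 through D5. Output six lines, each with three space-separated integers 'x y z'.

Answer: 8 -9 1
8 -8 0
7 -7 0
6 -7 1
6 -8 2
7 -9 2

Derivation:
Center: (7, -8, 1). Add each direction:
  D0: (7, -8, 1) + (1, -1, 0) = (8, -9, 1)
  D1: (7, -8, 1) + (1, 0, -1) = (8, -8, 0)
  D2: (7, -8, 1) + (0, 1, -1) = (7, -7, 0)
  D3: (7, -8, 1) + (-1, 1, 0) = (6, -7, 1)
  D4: (7, -8, 1) + (-1, 0, 1) = (6, -8, 2)
  D5: (7, -8, 1) + (0, -1, 1) = (7, -9, 2)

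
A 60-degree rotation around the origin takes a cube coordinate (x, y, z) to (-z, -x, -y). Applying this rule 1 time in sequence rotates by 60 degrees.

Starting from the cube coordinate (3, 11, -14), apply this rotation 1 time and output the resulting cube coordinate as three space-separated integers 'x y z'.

Answer: 14 -3 -11

Derivation:
Start: (3, 11, -14)
Step 1: (3, 11, -14) -> (-(-14), -(3), -(11)) = (14, -3, -11)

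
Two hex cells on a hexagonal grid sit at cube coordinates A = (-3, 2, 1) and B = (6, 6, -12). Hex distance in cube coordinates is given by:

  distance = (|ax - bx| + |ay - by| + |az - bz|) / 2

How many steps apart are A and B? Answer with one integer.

|ax - bx| = |-3 - 6| = 9
|ay - by| = |2 - 6| = 4
|az - bz| = |1 - (-12)| = 13
distance = (9 + 4 + 13) / 2 = 26 / 2 = 13

Answer: 13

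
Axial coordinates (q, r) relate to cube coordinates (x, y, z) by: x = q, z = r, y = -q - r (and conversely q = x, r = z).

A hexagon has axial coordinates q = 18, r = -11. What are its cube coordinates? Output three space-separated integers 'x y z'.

Answer: 18 -7 -11

Derivation:
x = q = 18
z = r = -11
y = -x - z = -(18) - (-11) = -7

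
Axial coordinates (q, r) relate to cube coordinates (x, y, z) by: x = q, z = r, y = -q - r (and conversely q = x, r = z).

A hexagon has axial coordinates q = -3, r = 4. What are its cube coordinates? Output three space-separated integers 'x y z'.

x = q = -3
z = r = 4
y = -x - z = -(-3) - (4) = -1

Answer: -3 -1 4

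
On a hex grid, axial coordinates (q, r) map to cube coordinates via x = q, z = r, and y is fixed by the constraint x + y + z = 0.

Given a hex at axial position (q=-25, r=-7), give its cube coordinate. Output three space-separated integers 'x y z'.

x = q = -25
z = r = -7
y = -x - z = -(-25) - (-7) = 32

Answer: -25 32 -7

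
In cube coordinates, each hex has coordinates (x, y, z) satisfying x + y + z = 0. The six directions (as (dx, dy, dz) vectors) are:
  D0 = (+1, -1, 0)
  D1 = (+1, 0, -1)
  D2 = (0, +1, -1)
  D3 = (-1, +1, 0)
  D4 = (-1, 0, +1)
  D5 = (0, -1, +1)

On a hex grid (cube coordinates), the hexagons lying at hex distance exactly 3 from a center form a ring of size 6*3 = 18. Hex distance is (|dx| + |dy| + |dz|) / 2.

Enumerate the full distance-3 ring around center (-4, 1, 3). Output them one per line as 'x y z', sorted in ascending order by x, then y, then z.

Walk ring at distance 3 from (-4, 1, 3):
Start at center + D4*3 = (-7, 1, 6)
  hex 0: (-7, 1, 6)
  hex 1: (-6, 0, 6)
  hex 2: (-5, -1, 6)
  hex 3: (-4, -2, 6)
  hex 4: (-3, -2, 5)
  hex 5: (-2, -2, 4)
  hex 6: (-1, -2, 3)
  hex 7: (-1, -1, 2)
  hex 8: (-1, 0, 1)
  hex 9: (-1, 1, 0)
  hex 10: (-2, 2, 0)
  hex 11: (-3, 3, 0)
  hex 12: (-4, 4, 0)
  hex 13: (-5, 4, 1)
  hex 14: (-6, 4, 2)
  hex 15: (-7, 4, 3)
  hex 16: (-7, 3, 4)
  hex 17: (-7, 2, 5)
Sorted: 18 hexes.

Answer: -7 1 6
-7 2 5
-7 3 4
-7 4 3
-6 0 6
-6 4 2
-5 -1 6
-5 4 1
-4 -2 6
-4 4 0
-3 -2 5
-3 3 0
-2 -2 4
-2 2 0
-1 -2 3
-1 -1 2
-1 0 1
-1 1 0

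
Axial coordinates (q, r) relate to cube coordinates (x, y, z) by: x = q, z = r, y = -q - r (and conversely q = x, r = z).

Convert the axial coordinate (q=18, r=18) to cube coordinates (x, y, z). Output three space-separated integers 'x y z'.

Answer: 18 -36 18

Derivation:
x = q = 18
z = r = 18
y = -x - z = -(18) - (18) = -36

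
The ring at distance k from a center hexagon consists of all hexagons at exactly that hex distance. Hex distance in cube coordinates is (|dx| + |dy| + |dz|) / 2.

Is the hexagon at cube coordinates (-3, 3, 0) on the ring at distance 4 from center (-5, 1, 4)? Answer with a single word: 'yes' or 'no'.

Answer: yes

Derivation:
|px - cx| = |-3 - (-5)| = 2
|py - cy| = |3 - 1| = 2
|pz - cz| = |0 - 4| = 4
distance = (2+2+4)/2 = 8/2 = 4
radius = 4; distance == radius -> yes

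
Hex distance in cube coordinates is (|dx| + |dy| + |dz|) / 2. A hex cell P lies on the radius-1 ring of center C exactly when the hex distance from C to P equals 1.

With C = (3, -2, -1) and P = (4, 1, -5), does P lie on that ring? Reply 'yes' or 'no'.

|px - cx| = |4 - 3| = 1
|py - cy| = |1 - (-2)| = 3
|pz - cz| = |-5 - (-1)| = 4
distance = (1+3+4)/2 = 8/2 = 4
radius = 1; distance != radius -> no

Answer: no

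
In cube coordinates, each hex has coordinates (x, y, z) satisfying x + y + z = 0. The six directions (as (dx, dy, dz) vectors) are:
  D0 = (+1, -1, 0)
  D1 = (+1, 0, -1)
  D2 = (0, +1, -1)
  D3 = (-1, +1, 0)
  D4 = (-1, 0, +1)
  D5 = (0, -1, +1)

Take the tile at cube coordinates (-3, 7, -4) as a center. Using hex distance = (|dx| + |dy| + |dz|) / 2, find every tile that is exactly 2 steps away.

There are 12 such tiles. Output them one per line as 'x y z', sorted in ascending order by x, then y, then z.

Answer: -5 7 -2
-5 8 -3
-5 9 -4
-4 6 -2
-4 9 -5
-3 5 -2
-3 9 -6
-2 5 -3
-2 8 -6
-1 5 -4
-1 6 -5
-1 7 -6

Derivation:
Walk ring at distance 2 from (-3, 7, -4):
Start at center + D4*2 = (-5, 7, -2)
  hex 0: (-5, 7, -2)
  hex 1: (-4, 6, -2)
  hex 2: (-3, 5, -2)
  hex 3: (-2, 5, -3)
  hex 4: (-1, 5, -4)
  hex 5: (-1, 6, -5)
  hex 6: (-1, 7, -6)
  hex 7: (-2, 8, -6)
  hex 8: (-3, 9, -6)
  hex 9: (-4, 9, -5)
  hex 10: (-5, 9, -4)
  hex 11: (-5, 8, -3)
Sorted: 12 hexes.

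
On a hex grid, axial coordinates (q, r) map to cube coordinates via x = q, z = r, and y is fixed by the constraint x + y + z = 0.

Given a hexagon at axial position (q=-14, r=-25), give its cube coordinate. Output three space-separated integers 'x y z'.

Answer: -14 39 -25

Derivation:
x = q = -14
z = r = -25
y = -x - z = -(-14) - (-25) = 39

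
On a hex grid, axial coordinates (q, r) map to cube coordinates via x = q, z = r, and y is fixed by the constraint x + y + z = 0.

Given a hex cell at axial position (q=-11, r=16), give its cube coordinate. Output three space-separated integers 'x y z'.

x = q = -11
z = r = 16
y = -x - z = -(-11) - (16) = -5

Answer: -11 -5 16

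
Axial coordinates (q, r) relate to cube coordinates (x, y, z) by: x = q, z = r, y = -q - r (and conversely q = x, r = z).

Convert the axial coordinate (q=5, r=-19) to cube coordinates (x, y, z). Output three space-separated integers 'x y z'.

x = q = 5
z = r = -19
y = -x - z = -(5) - (-19) = 14

Answer: 5 14 -19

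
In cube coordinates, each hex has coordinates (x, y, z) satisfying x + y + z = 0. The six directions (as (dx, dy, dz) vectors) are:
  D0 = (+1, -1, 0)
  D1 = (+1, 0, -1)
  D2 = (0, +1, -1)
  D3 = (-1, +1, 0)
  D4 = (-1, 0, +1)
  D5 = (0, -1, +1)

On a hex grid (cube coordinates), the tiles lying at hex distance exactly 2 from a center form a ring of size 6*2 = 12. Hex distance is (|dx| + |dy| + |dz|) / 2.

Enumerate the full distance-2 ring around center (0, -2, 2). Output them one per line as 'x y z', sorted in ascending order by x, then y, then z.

Answer: -2 -2 4
-2 -1 3
-2 0 2
-1 -3 4
-1 0 1
0 -4 4
0 0 0
1 -4 3
1 -1 0
2 -4 2
2 -3 1
2 -2 0

Derivation:
Walk ring at distance 2 from (0, -2, 2):
Start at center + D4*2 = (-2, -2, 4)
  hex 0: (-2, -2, 4)
  hex 1: (-1, -3, 4)
  hex 2: (0, -4, 4)
  hex 3: (1, -4, 3)
  hex 4: (2, -4, 2)
  hex 5: (2, -3, 1)
  hex 6: (2, -2, 0)
  hex 7: (1, -1, 0)
  hex 8: (0, 0, 0)
  hex 9: (-1, 0, 1)
  hex 10: (-2, 0, 2)
  hex 11: (-2, -1, 3)
Sorted: 12 hexes.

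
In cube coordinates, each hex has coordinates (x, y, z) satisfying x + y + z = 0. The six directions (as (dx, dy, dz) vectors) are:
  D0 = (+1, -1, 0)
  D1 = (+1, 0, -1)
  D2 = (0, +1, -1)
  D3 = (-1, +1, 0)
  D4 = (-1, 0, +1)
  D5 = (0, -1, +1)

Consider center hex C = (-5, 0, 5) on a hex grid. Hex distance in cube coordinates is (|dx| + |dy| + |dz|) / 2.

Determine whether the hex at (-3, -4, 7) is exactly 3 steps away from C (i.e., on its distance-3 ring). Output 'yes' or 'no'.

|px - cx| = |-3 - (-5)| = 2
|py - cy| = |-4 - 0| = 4
|pz - cz| = |7 - 5| = 2
distance = (2+4+2)/2 = 8/2 = 4
radius = 3; distance != radius -> no

Answer: no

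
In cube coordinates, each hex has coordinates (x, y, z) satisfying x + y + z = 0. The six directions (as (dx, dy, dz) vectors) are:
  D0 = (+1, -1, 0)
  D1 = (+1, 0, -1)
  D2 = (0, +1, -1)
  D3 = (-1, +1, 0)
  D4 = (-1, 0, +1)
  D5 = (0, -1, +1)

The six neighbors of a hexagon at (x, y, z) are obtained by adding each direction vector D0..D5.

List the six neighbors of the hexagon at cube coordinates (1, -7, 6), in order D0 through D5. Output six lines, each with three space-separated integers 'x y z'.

Center: (1, -7, 6). Add each direction:
  D0: (1, -7, 6) + (1, -1, 0) = (2, -8, 6)
  D1: (1, -7, 6) + (1, 0, -1) = (2, -7, 5)
  D2: (1, -7, 6) + (0, 1, -1) = (1, -6, 5)
  D3: (1, -7, 6) + (-1, 1, 0) = (0, -6, 6)
  D4: (1, -7, 6) + (-1, 0, 1) = (0, -7, 7)
  D5: (1, -7, 6) + (0, -1, 1) = (1, -8, 7)

Answer: 2 -8 6
2 -7 5
1 -6 5
0 -6 6
0 -7 7
1 -8 7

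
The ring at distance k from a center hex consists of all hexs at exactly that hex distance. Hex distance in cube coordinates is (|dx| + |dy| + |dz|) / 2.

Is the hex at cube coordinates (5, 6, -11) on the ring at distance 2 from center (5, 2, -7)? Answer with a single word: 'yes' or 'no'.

|px - cx| = |5 - 5| = 0
|py - cy| = |6 - 2| = 4
|pz - cz| = |-11 - (-7)| = 4
distance = (0+4+4)/2 = 8/2 = 4
radius = 2; distance != radius -> no

Answer: no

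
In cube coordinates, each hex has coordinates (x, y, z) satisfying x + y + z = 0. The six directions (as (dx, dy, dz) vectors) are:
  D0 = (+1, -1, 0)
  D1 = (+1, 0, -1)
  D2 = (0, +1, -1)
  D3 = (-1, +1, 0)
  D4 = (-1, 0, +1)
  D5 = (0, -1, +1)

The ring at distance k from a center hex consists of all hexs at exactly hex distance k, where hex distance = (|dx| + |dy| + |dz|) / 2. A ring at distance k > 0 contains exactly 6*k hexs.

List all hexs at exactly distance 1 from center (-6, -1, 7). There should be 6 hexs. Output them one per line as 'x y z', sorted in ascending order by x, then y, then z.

Answer: -7 -1 8
-7 0 7
-6 -2 8
-6 0 6
-5 -2 7
-5 -1 6

Derivation:
Walk ring at distance 1 from (-6, -1, 7):
Start at center + D4*1 = (-7, -1, 8)
  hex 0: (-7, -1, 8)
  hex 1: (-6, -2, 8)
  hex 2: (-5, -2, 7)
  hex 3: (-5, -1, 6)
  hex 4: (-6, 0, 6)
  hex 5: (-7, 0, 7)
Sorted: 6 hexes.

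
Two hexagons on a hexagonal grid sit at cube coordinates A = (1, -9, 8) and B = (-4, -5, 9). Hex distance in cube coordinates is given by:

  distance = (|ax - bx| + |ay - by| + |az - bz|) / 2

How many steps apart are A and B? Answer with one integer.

|ax - bx| = |1 - (-4)| = 5
|ay - by| = |-9 - (-5)| = 4
|az - bz| = |8 - 9| = 1
distance = (5 + 4 + 1) / 2 = 10 / 2 = 5

Answer: 5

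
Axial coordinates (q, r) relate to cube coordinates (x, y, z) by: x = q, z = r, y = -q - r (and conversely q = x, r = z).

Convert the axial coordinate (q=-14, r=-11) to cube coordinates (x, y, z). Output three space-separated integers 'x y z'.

Answer: -14 25 -11

Derivation:
x = q = -14
z = r = -11
y = -x - z = -(-14) - (-11) = 25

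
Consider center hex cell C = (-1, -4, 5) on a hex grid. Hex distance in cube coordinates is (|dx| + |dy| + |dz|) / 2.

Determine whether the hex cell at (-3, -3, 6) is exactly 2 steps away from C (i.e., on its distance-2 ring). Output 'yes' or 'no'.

Answer: yes

Derivation:
|px - cx| = |-3 - (-1)| = 2
|py - cy| = |-3 - (-4)| = 1
|pz - cz| = |6 - 5| = 1
distance = (2+1+1)/2 = 4/2 = 2
radius = 2; distance == radius -> yes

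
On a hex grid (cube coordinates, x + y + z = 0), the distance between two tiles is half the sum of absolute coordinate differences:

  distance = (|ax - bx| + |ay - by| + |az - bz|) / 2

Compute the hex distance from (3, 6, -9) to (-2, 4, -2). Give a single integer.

Answer: 7

Derivation:
|ax - bx| = |3 - (-2)| = 5
|ay - by| = |6 - 4| = 2
|az - bz| = |-9 - (-2)| = 7
distance = (5 + 2 + 7) / 2 = 14 / 2 = 7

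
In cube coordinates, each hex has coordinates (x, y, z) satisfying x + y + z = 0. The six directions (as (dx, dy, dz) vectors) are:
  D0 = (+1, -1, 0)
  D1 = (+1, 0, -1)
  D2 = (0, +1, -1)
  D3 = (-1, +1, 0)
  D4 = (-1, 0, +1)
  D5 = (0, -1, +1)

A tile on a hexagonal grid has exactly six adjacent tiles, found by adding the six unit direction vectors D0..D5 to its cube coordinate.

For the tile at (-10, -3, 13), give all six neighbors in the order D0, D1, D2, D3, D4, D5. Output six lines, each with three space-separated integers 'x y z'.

Answer: -9 -4 13
-9 -3 12
-10 -2 12
-11 -2 13
-11 -3 14
-10 -4 14

Derivation:
Center: (-10, -3, 13). Add each direction:
  D0: (-10, -3, 13) + (1, -1, 0) = (-9, -4, 13)
  D1: (-10, -3, 13) + (1, 0, -1) = (-9, -3, 12)
  D2: (-10, -3, 13) + (0, 1, -1) = (-10, -2, 12)
  D3: (-10, -3, 13) + (-1, 1, 0) = (-11, -2, 13)
  D4: (-10, -3, 13) + (-1, 0, 1) = (-11, -3, 14)
  D5: (-10, -3, 13) + (0, -1, 1) = (-10, -4, 14)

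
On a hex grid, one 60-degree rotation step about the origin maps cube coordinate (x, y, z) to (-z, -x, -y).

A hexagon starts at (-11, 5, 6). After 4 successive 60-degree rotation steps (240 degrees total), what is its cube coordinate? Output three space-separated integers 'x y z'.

Answer: 6 -11 5

Derivation:
Start: (-11, 5, 6)
Step 1: (-11, 5, 6) -> (-(6), -(-11), -(5)) = (-6, 11, -5)
Step 2: (-6, 11, -5) -> (-(-5), -(-6), -(11)) = (5, 6, -11)
Step 3: (5, 6, -11) -> (-(-11), -(5), -(6)) = (11, -5, -6)
Step 4: (11, -5, -6) -> (-(-6), -(11), -(-5)) = (6, -11, 5)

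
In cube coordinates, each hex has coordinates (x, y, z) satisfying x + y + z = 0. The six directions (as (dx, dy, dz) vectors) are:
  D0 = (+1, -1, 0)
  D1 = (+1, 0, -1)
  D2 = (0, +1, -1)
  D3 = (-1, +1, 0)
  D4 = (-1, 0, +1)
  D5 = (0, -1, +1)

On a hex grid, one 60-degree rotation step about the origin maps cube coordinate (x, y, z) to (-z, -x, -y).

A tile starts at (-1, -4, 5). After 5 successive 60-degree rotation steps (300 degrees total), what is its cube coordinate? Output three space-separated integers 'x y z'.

Answer: 4 -5 1

Derivation:
Start: (-1, -4, 5)
Step 1: (-1, -4, 5) -> (-(5), -(-1), -(-4)) = (-5, 1, 4)
Step 2: (-5, 1, 4) -> (-(4), -(-5), -(1)) = (-4, 5, -1)
Step 3: (-4, 5, -1) -> (-(-1), -(-4), -(5)) = (1, 4, -5)
Step 4: (1, 4, -5) -> (-(-5), -(1), -(4)) = (5, -1, -4)
Step 5: (5, -1, -4) -> (-(-4), -(5), -(-1)) = (4, -5, 1)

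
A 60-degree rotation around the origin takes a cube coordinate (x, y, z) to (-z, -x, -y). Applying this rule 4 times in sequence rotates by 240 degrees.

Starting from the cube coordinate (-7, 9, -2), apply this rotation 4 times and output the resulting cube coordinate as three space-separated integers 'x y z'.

Start: (-7, 9, -2)
Step 1: (-7, 9, -2) -> (-(-2), -(-7), -(9)) = (2, 7, -9)
Step 2: (2, 7, -9) -> (-(-9), -(2), -(7)) = (9, -2, -7)
Step 3: (9, -2, -7) -> (-(-7), -(9), -(-2)) = (7, -9, 2)
Step 4: (7, -9, 2) -> (-(2), -(7), -(-9)) = (-2, -7, 9)

Answer: -2 -7 9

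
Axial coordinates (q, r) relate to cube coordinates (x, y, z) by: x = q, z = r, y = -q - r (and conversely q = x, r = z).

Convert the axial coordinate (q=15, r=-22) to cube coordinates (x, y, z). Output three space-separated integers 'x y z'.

x = q = 15
z = r = -22
y = -x - z = -(15) - (-22) = 7

Answer: 15 7 -22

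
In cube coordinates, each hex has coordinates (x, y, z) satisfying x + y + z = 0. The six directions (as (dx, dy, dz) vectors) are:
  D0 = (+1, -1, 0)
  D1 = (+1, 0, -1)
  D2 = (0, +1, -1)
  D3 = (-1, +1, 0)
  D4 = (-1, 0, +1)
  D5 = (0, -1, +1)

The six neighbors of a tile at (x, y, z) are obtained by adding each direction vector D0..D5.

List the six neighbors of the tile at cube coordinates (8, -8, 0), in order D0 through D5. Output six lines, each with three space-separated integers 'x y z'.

Answer: 9 -9 0
9 -8 -1
8 -7 -1
7 -7 0
7 -8 1
8 -9 1

Derivation:
Center: (8, -8, 0). Add each direction:
  D0: (8, -8, 0) + (1, -1, 0) = (9, -9, 0)
  D1: (8, -8, 0) + (1, 0, -1) = (9, -8, -1)
  D2: (8, -8, 0) + (0, 1, -1) = (8, -7, -1)
  D3: (8, -8, 0) + (-1, 1, 0) = (7, -7, 0)
  D4: (8, -8, 0) + (-1, 0, 1) = (7, -8, 1)
  D5: (8, -8, 0) + (0, -1, 1) = (8, -9, 1)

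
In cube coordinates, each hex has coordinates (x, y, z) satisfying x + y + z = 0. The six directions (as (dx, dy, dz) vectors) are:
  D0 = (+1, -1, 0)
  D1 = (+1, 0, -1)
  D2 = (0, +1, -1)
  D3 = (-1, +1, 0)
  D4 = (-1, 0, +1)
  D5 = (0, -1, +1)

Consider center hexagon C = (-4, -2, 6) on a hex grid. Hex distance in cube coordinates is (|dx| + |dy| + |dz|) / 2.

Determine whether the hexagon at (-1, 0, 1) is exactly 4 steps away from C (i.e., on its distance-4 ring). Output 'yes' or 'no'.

Answer: no

Derivation:
|px - cx| = |-1 - (-4)| = 3
|py - cy| = |0 - (-2)| = 2
|pz - cz| = |1 - 6| = 5
distance = (3+2+5)/2 = 10/2 = 5
radius = 4; distance != radius -> no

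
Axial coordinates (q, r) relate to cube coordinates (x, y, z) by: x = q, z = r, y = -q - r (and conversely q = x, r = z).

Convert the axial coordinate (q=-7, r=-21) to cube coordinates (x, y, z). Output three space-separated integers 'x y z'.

x = q = -7
z = r = -21
y = -x - z = -(-7) - (-21) = 28

Answer: -7 28 -21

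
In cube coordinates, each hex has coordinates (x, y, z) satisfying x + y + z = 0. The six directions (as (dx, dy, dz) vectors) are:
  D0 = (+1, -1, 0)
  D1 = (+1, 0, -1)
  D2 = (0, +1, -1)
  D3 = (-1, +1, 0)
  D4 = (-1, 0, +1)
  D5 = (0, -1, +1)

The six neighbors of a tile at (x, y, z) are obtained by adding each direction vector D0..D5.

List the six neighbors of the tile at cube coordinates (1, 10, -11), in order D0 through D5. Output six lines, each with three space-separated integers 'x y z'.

Answer: 2 9 -11
2 10 -12
1 11 -12
0 11 -11
0 10 -10
1 9 -10

Derivation:
Center: (1, 10, -11). Add each direction:
  D0: (1, 10, -11) + (1, -1, 0) = (2, 9, -11)
  D1: (1, 10, -11) + (1, 0, -1) = (2, 10, -12)
  D2: (1, 10, -11) + (0, 1, -1) = (1, 11, -12)
  D3: (1, 10, -11) + (-1, 1, 0) = (0, 11, -11)
  D4: (1, 10, -11) + (-1, 0, 1) = (0, 10, -10)
  D5: (1, 10, -11) + (0, -1, 1) = (1, 9, -10)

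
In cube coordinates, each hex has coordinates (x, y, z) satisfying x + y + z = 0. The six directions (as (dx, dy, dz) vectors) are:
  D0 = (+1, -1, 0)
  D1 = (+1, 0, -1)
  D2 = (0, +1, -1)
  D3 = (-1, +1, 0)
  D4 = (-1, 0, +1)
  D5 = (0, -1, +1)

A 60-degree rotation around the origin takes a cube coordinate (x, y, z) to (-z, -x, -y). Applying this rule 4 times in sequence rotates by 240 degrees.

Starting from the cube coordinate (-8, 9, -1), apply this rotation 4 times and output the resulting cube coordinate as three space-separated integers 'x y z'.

Answer: -1 -8 9

Derivation:
Start: (-8, 9, -1)
Step 1: (-8, 9, -1) -> (-(-1), -(-8), -(9)) = (1, 8, -9)
Step 2: (1, 8, -9) -> (-(-9), -(1), -(8)) = (9, -1, -8)
Step 3: (9, -1, -8) -> (-(-8), -(9), -(-1)) = (8, -9, 1)
Step 4: (8, -9, 1) -> (-(1), -(8), -(-9)) = (-1, -8, 9)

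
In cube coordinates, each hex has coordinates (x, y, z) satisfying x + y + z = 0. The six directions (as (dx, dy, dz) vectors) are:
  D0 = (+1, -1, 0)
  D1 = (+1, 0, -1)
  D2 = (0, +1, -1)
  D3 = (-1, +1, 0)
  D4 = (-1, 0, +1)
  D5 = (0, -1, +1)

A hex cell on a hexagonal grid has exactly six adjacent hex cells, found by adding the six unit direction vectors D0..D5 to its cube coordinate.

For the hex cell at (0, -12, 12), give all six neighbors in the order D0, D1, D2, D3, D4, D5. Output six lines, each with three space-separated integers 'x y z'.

Answer: 1 -13 12
1 -12 11
0 -11 11
-1 -11 12
-1 -12 13
0 -13 13

Derivation:
Center: (0, -12, 12). Add each direction:
  D0: (0, -12, 12) + (1, -1, 0) = (1, -13, 12)
  D1: (0, -12, 12) + (1, 0, -1) = (1, -12, 11)
  D2: (0, -12, 12) + (0, 1, -1) = (0, -11, 11)
  D3: (0, -12, 12) + (-1, 1, 0) = (-1, -11, 12)
  D4: (0, -12, 12) + (-1, 0, 1) = (-1, -12, 13)
  D5: (0, -12, 12) + (0, -1, 1) = (0, -13, 13)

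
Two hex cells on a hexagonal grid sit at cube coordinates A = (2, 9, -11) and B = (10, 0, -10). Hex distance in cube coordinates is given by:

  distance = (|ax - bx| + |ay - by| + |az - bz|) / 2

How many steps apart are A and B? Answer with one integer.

Answer: 9

Derivation:
|ax - bx| = |2 - 10| = 8
|ay - by| = |9 - 0| = 9
|az - bz| = |-11 - (-10)| = 1
distance = (8 + 9 + 1) / 2 = 18 / 2 = 9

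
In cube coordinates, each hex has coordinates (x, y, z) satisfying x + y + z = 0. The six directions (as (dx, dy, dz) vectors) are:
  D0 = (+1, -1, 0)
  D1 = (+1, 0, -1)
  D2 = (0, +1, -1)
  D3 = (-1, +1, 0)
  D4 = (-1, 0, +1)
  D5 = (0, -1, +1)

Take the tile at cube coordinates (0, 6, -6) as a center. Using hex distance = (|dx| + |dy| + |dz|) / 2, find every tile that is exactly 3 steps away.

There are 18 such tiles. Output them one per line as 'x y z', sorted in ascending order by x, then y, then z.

Walk ring at distance 3 from (0, 6, -6):
Start at center + D4*3 = (-3, 6, -3)
  hex 0: (-3, 6, -3)
  hex 1: (-2, 5, -3)
  hex 2: (-1, 4, -3)
  hex 3: (0, 3, -3)
  hex 4: (1, 3, -4)
  hex 5: (2, 3, -5)
  hex 6: (3, 3, -6)
  hex 7: (3, 4, -7)
  hex 8: (3, 5, -8)
  hex 9: (3, 6, -9)
  hex 10: (2, 7, -9)
  hex 11: (1, 8, -9)
  hex 12: (0, 9, -9)
  hex 13: (-1, 9, -8)
  hex 14: (-2, 9, -7)
  hex 15: (-3, 9, -6)
  hex 16: (-3, 8, -5)
  hex 17: (-3, 7, -4)
Sorted: 18 hexes.

Answer: -3 6 -3
-3 7 -4
-3 8 -5
-3 9 -6
-2 5 -3
-2 9 -7
-1 4 -3
-1 9 -8
0 3 -3
0 9 -9
1 3 -4
1 8 -9
2 3 -5
2 7 -9
3 3 -6
3 4 -7
3 5 -8
3 6 -9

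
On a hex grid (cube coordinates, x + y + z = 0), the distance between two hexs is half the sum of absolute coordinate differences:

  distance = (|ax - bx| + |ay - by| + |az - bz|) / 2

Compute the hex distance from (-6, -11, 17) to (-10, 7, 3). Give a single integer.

|ax - bx| = |-6 - (-10)| = 4
|ay - by| = |-11 - 7| = 18
|az - bz| = |17 - 3| = 14
distance = (4 + 18 + 14) / 2 = 36 / 2 = 18

Answer: 18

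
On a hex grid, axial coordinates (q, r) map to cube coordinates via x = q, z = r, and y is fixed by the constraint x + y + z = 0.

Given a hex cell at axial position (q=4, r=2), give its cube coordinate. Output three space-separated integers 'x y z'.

Answer: 4 -6 2

Derivation:
x = q = 4
z = r = 2
y = -x - z = -(4) - (2) = -6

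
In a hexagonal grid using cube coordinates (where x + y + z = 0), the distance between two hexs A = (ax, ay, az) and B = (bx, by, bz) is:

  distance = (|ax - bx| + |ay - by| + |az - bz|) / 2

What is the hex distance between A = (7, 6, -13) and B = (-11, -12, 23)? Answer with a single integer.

Answer: 36

Derivation:
|ax - bx| = |7 - (-11)| = 18
|ay - by| = |6 - (-12)| = 18
|az - bz| = |-13 - 23| = 36
distance = (18 + 18 + 36) / 2 = 72 / 2 = 36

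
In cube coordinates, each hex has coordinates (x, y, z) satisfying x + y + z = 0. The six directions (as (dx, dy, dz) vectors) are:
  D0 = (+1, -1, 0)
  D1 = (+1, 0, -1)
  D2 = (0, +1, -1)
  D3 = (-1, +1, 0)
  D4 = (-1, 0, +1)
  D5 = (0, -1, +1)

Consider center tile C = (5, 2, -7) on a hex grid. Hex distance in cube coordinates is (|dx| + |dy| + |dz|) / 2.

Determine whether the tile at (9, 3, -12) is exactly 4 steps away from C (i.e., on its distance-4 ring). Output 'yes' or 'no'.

Answer: no

Derivation:
|px - cx| = |9 - 5| = 4
|py - cy| = |3 - 2| = 1
|pz - cz| = |-12 - (-7)| = 5
distance = (4+1+5)/2 = 10/2 = 5
radius = 4; distance != radius -> no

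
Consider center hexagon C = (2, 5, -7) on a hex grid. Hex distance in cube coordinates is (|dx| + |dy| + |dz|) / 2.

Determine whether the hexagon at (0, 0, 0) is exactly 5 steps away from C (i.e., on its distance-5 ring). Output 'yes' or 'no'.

Answer: no

Derivation:
|px - cx| = |0 - 2| = 2
|py - cy| = |0 - 5| = 5
|pz - cz| = |0 - (-7)| = 7
distance = (2+5+7)/2 = 14/2 = 7
radius = 5; distance != radius -> no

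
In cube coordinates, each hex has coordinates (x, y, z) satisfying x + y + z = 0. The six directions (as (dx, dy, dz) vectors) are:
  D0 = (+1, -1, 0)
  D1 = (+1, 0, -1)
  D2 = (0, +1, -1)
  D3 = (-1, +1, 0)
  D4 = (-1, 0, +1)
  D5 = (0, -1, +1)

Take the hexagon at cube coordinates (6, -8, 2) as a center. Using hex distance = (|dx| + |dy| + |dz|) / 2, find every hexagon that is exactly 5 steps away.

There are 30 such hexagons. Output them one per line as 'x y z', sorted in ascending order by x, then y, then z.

Walk ring at distance 5 from (6, -8, 2):
Start at center + D4*5 = (1, -8, 7)
  hex 0: (1, -8, 7)
  hex 1: (2, -9, 7)
  hex 2: (3, -10, 7)
  hex 3: (4, -11, 7)
  hex 4: (5, -12, 7)
  hex 5: (6, -13, 7)
  hex 6: (7, -13, 6)
  hex 7: (8, -13, 5)
  hex 8: (9, -13, 4)
  hex 9: (10, -13, 3)
  hex 10: (11, -13, 2)
  hex 11: (11, -12, 1)
  hex 12: (11, -11, 0)
  hex 13: (11, -10, -1)
  hex 14: (11, -9, -2)
  hex 15: (11, -8, -3)
  hex 16: (10, -7, -3)
  hex 17: (9, -6, -3)
  hex 18: (8, -5, -3)
  hex 19: (7, -4, -3)
  hex 20: (6, -3, -3)
  hex 21: (5, -3, -2)
  hex 22: (4, -3, -1)
  hex 23: (3, -3, 0)
  hex 24: (2, -3, 1)
  hex 25: (1, -3, 2)
  hex 26: (1, -4, 3)
  hex 27: (1, -5, 4)
  hex 28: (1, -6, 5)
  hex 29: (1, -7, 6)
Sorted: 30 hexes.

Answer: 1 -8 7
1 -7 6
1 -6 5
1 -5 4
1 -4 3
1 -3 2
2 -9 7
2 -3 1
3 -10 7
3 -3 0
4 -11 7
4 -3 -1
5 -12 7
5 -3 -2
6 -13 7
6 -3 -3
7 -13 6
7 -4 -3
8 -13 5
8 -5 -3
9 -13 4
9 -6 -3
10 -13 3
10 -7 -3
11 -13 2
11 -12 1
11 -11 0
11 -10 -1
11 -9 -2
11 -8 -3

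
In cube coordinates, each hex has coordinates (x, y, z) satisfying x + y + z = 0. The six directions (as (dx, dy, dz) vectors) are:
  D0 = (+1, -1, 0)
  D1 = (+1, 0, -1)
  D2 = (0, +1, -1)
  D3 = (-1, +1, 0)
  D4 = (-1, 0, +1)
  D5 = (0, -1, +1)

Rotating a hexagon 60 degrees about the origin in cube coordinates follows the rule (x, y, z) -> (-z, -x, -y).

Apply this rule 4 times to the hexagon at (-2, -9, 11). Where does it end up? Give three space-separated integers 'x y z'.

Start: (-2, -9, 11)
Step 1: (-2, -9, 11) -> (-(11), -(-2), -(-9)) = (-11, 2, 9)
Step 2: (-11, 2, 9) -> (-(9), -(-11), -(2)) = (-9, 11, -2)
Step 3: (-9, 11, -2) -> (-(-2), -(-9), -(11)) = (2, 9, -11)
Step 4: (2, 9, -11) -> (-(-11), -(2), -(9)) = (11, -2, -9)

Answer: 11 -2 -9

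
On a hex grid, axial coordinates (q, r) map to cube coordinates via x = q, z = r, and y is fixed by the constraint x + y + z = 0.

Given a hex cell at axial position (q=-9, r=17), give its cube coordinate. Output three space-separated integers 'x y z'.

Answer: -9 -8 17

Derivation:
x = q = -9
z = r = 17
y = -x - z = -(-9) - (17) = -8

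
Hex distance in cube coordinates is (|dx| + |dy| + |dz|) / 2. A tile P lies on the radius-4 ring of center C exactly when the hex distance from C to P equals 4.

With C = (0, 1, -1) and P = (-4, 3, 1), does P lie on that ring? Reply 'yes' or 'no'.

|px - cx| = |-4 - 0| = 4
|py - cy| = |3 - 1| = 2
|pz - cz| = |1 - (-1)| = 2
distance = (4+2+2)/2 = 8/2 = 4
radius = 4; distance == radius -> yes

Answer: yes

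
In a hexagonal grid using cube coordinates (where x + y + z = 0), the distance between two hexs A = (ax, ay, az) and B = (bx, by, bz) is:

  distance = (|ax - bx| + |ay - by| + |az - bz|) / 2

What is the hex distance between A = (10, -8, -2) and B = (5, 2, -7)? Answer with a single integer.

Answer: 10

Derivation:
|ax - bx| = |10 - 5| = 5
|ay - by| = |-8 - 2| = 10
|az - bz| = |-2 - (-7)| = 5
distance = (5 + 10 + 5) / 2 = 20 / 2 = 10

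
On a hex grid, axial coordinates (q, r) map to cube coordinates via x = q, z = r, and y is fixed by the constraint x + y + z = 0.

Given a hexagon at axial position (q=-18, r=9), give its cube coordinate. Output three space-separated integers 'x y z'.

Answer: -18 9 9

Derivation:
x = q = -18
z = r = 9
y = -x - z = -(-18) - (9) = 9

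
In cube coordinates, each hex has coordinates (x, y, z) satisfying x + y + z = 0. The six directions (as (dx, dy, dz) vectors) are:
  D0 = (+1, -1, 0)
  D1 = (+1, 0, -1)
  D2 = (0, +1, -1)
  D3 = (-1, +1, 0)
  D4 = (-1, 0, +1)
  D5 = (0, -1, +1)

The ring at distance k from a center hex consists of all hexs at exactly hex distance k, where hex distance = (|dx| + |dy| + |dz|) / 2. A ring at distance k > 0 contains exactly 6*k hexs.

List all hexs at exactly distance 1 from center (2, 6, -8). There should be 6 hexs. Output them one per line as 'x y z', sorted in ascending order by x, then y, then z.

Walk ring at distance 1 from (2, 6, -8):
Start at center + D4*1 = (1, 6, -7)
  hex 0: (1, 6, -7)
  hex 1: (2, 5, -7)
  hex 2: (3, 5, -8)
  hex 3: (3, 6, -9)
  hex 4: (2, 7, -9)
  hex 5: (1, 7, -8)
Sorted: 6 hexes.

Answer: 1 6 -7
1 7 -8
2 5 -7
2 7 -9
3 5 -8
3 6 -9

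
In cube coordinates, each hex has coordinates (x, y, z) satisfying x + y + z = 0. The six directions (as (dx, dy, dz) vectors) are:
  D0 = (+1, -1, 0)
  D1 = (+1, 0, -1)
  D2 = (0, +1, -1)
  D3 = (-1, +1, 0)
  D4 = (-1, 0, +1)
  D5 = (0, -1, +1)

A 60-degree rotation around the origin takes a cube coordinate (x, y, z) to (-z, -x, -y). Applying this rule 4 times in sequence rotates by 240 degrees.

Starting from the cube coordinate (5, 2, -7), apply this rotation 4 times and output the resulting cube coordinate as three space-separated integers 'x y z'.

Start: (5, 2, -7)
Step 1: (5, 2, -7) -> (-(-7), -(5), -(2)) = (7, -5, -2)
Step 2: (7, -5, -2) -> (-(-2), -(7), -(-5)) = (2, -7, 5)
Step 3: (2, -7, 5) -> (-(5), -(2), -(-7)) = (-5, -2, 7)
Step 4: (-5, -2, 7) -> (-(7), -(-5), -(-2)) = (-7, 5, 2)

Answer: -7 5 2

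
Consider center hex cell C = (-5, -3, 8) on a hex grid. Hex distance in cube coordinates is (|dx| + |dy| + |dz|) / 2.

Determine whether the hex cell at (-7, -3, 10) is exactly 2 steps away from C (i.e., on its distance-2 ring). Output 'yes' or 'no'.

Answer: yes

Derivation:
|px - cx| = |-7 - (-5)| = 2
|py - cy| = |-3 - (-3)| = 0
|pz - cz| = |10 - 8| = 2
distance = (2+0+2)/2 = 4/2 = 2
radius = 2; distance == radius -> yes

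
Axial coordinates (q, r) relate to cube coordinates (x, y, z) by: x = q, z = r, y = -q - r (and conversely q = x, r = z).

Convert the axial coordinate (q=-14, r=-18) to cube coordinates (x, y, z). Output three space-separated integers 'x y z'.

x = q = -14
z = r = -18
y = -x - z = -(-14) - (-18) = 32

Answer: -14 32 -18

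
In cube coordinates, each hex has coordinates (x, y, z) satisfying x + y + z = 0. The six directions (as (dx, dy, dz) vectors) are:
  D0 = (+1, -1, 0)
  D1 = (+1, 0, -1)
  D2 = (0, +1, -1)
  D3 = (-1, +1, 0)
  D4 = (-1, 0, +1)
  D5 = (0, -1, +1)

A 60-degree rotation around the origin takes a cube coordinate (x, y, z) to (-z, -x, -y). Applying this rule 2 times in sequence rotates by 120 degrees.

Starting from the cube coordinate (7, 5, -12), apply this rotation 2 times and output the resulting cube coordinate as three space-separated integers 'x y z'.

Answer: 5 -12 7

Derivation:
Start: (7, 5, -12)
Step 1: (7, 5, -12) -> (-(-12), -(7), -(5)) = (12, -7, -5)
Step 2: (12, -7, -5) -> (-(-5), -(12), -(-7)) = (5, -12, 7)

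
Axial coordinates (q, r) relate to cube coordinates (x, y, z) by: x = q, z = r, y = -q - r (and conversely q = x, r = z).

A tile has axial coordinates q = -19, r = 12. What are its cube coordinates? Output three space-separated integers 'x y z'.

x = q = -19
z = r = 12
y = -x - z = -(-19) - (12) = 7

Answer: -19 7 12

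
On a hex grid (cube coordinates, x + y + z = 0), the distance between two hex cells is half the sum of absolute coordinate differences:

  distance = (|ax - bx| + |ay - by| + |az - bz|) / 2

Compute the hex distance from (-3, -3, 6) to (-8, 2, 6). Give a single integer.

Answer: 5

Derivation:
|ax - bx| = |-3 - (-8)| = 5
|ay - by| = |-3 - 2| = 5
|az - bz| = |6 - 6| = 0
distance = (5 + 5 + 0) / 2 = 10 / 2 = 5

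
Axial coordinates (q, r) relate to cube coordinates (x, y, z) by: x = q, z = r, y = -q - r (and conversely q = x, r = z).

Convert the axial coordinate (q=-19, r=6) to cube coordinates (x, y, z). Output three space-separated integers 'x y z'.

x = q = -19
z = r = 6
y = -x - z = -(-19) - (6) = 13

Answer: -19 13 6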